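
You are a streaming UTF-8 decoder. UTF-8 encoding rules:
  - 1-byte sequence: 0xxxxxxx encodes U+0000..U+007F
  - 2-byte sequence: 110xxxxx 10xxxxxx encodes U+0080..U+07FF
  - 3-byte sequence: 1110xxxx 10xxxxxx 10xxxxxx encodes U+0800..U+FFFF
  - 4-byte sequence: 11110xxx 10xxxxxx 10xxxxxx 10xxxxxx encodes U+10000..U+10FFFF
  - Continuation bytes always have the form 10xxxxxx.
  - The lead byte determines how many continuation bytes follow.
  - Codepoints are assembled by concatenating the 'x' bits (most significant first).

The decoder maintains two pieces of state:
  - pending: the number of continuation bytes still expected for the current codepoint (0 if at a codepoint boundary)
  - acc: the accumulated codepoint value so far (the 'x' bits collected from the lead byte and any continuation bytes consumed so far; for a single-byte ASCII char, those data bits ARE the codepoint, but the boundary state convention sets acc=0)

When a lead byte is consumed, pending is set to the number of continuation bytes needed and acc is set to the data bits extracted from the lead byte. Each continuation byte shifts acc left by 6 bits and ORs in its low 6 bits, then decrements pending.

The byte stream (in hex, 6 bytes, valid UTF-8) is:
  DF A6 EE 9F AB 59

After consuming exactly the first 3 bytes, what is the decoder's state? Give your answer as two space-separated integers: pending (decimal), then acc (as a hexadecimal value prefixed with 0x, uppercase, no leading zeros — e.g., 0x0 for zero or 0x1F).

Byte[0]=DF: 2-byte lead. pending=1, acc=0x1F
Byte[1]=A6: continuation. acc=(acc<<6)|0x26=0x7E6, pending=0
Byte[2]=EE: 3-byte lead. pending=2, acc=0xE

Answer: 2 0xE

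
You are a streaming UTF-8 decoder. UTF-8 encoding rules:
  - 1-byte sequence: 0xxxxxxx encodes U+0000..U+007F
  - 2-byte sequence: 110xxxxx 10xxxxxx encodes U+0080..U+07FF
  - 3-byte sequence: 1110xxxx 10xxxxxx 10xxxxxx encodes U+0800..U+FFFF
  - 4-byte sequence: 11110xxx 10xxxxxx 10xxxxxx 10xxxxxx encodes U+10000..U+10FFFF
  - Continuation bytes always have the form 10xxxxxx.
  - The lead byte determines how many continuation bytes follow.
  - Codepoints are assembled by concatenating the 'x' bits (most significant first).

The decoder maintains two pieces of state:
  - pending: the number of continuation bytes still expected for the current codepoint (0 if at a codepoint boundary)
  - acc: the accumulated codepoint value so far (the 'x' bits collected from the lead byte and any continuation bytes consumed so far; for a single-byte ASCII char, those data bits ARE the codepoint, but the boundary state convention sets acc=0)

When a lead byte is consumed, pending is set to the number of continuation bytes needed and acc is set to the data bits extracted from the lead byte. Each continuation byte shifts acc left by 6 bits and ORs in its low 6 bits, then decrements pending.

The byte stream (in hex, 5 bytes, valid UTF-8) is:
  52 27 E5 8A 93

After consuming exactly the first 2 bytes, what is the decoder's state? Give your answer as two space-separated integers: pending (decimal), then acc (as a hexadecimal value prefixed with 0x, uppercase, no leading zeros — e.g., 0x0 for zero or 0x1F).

Answer: 0 0x0

Derivation:
Byte[0]=52: 1-byte. pending=0, acc=0x0
Byte[1]=27: 1-byte. pending=0, acc=0x0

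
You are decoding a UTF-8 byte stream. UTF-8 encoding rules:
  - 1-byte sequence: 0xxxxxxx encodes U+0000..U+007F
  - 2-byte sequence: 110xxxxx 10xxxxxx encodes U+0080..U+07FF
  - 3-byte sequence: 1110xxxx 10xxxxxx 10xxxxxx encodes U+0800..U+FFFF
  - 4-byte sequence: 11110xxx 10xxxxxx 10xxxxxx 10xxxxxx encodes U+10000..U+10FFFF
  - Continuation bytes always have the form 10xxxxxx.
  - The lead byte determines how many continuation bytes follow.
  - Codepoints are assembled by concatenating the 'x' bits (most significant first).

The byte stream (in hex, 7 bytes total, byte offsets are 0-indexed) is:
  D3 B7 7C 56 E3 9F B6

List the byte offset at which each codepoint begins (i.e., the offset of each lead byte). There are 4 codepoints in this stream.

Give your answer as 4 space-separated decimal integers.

Byte[0]=D3: 2-byte lead, need 1 cont bytes. acc=0x13
Byte[1]=B7: continuation. acc=(acc<<6)|0x37=0x4F7
Completed: cp=U+04F7 (starts at byte 0)
Byte[2]=7C: 1-byte ASCII. cp=U+007C
Byte[3]=56: 1-byte ASCII. cp=U+0056
Byte[4]=E3: 3-byte lead, need 2 cont bytes. acc=0x3
Byte[5]=9F: continuation. acc=(acc<<6)|0x1F=0xDF
Byte[6]=B6: continuation. acc=(acc<<6)|0x36=0x37F6
Completed: cp=U+37F6 (starts at byte 4)

Answer: 0 2 3 4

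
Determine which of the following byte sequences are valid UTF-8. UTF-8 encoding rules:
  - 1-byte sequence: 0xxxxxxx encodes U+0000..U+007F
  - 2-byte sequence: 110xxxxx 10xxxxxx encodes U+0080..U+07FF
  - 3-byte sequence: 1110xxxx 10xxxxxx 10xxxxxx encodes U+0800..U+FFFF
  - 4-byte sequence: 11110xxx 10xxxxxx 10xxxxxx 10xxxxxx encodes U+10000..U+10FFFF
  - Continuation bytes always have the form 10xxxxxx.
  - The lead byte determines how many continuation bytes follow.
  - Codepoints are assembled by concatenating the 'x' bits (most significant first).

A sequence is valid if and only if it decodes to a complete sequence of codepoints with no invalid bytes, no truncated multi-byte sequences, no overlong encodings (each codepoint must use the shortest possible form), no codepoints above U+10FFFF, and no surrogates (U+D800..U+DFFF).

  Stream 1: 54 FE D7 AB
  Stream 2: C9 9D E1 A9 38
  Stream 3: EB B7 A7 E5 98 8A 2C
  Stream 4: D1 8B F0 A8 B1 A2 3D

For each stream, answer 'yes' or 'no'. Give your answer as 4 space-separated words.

Stream 1: error at byte offset 1. INVALID
Stream 2: error at byte offset 4. INVALID
Stream 3: decodes cleanly. VALID
Stream 4: decodes cleanly. VALID

Answer: no no yes yes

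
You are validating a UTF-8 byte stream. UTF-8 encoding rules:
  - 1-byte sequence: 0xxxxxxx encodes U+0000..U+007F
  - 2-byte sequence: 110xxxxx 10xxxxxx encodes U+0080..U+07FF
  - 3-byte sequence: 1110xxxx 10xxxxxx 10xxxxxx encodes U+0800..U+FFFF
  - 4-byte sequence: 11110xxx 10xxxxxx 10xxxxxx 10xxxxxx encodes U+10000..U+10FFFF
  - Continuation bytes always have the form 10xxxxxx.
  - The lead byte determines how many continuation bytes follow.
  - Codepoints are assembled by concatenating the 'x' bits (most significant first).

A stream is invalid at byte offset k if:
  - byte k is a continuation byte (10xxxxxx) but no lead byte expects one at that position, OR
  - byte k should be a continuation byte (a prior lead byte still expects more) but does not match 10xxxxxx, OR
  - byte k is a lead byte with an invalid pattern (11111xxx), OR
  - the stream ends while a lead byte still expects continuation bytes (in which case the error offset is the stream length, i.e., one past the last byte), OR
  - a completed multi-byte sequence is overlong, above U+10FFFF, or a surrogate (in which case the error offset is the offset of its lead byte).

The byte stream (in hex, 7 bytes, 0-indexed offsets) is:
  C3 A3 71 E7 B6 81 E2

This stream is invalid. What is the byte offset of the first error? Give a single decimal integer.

Answer: 7

Derivation:
Byte[0]=C3: 2-byte lead, need 1 cont bytes. acc=0x3
Byte[1]=A3: continuation. acc=(acc<<6)|0x23=0xE3
Completed: cp=U+00E3 (starts at byte 0)
Byte[2]=71: 1-byte ASCII. cp=U+0071
Byte[3]=E7: 3-byte lead, need 2 cont bytes. acc=0x7
Byte[4]=B6: continuation. acc=(acc<<6)|0x36=0x1F6
Byte[5]=81: continuation. acc=(acc<<6)|0x01=0x7D81
Completed: cp=U+7D81 (starts at byte 3)
Byte[6]=E2: 3-byte lead, need 2 cont bytes. acc=0x2
Byte[7]: stream ended, expected continuation. INVALID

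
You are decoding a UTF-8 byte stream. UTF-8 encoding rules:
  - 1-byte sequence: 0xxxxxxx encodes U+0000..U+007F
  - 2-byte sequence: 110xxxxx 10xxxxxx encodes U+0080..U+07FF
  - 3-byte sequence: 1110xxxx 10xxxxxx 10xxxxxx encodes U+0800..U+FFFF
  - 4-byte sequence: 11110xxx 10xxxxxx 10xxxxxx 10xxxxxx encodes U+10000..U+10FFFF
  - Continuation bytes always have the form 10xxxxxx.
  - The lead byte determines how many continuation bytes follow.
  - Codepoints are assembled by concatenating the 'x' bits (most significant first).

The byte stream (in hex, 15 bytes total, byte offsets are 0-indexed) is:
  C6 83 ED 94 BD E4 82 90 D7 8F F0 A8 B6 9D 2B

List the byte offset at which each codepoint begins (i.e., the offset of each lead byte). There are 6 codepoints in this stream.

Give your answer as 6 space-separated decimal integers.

Answer: 0 2 5 8 10 14

Derivation:
Byte[0]=C6: 2-byte lead, need 1 cont bytes. acc=0x6
Byte[1]=83: continuation. acc=(acc<<6)|0x03=0x183
Completed: cp=U+0183 (starts at byte 0)
Byte[2]=ED: 3-byte lead, need 2 cont bytes. acc=0xD
Byte[3]=94: continuation. acc=(acc<<6)|0x14=0x354
Byte[4]=BD: continuation. acc=(acc<<6)|0x3D=0xD53D
Completed: cp=U+D53D (starts at byte 2)
Byte[5]=E4: 3-byte lead, need 2 cont bytes. acc=0x4
Byte[6]=82: continuation. acc=(acc<<6)|0x02=0x102
Byte[7]=90: continuation. acc=(acc<<6)|0x10=0x4090
Completed: cp=U+4090 (starts at byte 5)
Byte[8]=D7: 2-byte lead, need 1 cont bytes. acc=0x17
Byte[9]=8F: continuation. acc=(acc<<6)|0x0F=0x5CF
Completed: cp=U+05CF (starts at byte 8)
Byte[10]=F0: 4-byte lead, need 3 cont bytes. acc=0x0
Byte[11]=A8: continuation. acc=(acc<<6)|0x28=0x28
Byte[12]=B6: continuation. acc=(acc<<6)|0x36=0xA36
Byte[13]=9D: continuation. acc=(acc<<6)|0x1D=0x28D9D
Completed: cp=U+28D9D (starts at byte 10)
Byte[14]=2B: 1-byte ASCII. cp=U+002B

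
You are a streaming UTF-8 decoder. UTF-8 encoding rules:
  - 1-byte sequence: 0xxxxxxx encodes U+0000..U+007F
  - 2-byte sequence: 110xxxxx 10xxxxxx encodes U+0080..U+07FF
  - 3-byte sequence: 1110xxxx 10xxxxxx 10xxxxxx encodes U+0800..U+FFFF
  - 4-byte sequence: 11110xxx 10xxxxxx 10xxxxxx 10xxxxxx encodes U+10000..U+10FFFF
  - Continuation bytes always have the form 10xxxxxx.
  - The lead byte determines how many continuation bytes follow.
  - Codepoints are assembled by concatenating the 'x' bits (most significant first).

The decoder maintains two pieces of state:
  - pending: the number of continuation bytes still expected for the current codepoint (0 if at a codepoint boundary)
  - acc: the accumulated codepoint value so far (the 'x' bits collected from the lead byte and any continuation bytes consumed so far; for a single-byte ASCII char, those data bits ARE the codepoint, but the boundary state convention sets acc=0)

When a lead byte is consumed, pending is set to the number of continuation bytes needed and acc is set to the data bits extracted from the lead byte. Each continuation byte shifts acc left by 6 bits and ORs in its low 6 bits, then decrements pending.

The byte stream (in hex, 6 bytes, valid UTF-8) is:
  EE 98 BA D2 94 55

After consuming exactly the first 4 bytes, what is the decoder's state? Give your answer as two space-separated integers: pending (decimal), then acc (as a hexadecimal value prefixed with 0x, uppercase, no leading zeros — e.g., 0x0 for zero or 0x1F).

Answer: 1 0x12

Derivation:
Byte[0]=EE: 3-byte lead. pending=2, acc=0xE
Byte[1]=98: continuation. acc=(acc<<6)|0x18=0x398, pending=1
Byte[2]=BA: continuation. acc=(acc<<6)|0x3A=0xE63A, pending=0
Byte[3]=D2: 2-byte lead. pending=1, acc=0x12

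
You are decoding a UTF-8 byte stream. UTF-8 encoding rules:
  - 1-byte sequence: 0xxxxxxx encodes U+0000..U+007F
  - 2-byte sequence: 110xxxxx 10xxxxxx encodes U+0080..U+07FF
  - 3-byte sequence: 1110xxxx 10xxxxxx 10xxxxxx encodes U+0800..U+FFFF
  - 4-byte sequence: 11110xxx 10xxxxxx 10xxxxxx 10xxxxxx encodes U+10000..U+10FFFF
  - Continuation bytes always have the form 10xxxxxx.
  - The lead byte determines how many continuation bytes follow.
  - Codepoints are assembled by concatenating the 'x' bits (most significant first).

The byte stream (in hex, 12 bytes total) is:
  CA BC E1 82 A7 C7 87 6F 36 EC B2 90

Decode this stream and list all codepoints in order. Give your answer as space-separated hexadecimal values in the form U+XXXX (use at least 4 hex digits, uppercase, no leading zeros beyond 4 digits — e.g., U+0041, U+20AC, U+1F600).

Answer: U+02BC U+10A7 U+01C7 U+006F U+0036 U+CC90

Derivation:
Byte[0]=CA: 2-byte lead, need 1 cont bytes. acc=0xA
Byte[1]=BC: continuation. acc=(acc<<6)|0x3C=0x2BC
Completed: cp=U+02BC (starts at byte 0)
Byte[2]=E1: 3-byte lead, need 2 cont bytes. acc=0x1
Byte[3]=82: continuation. acc=(acc<<6)|0x02=0x42
Byte[4]=A7: continuation. acc=(acc<<6)|0x27=0x10A7
Completed: cp=U+10A7 (starts at byte 2)
Byte[5]=C7: 2-byte lead, need 1 cont bytes. acc=0x7
Byte[6]=87: continuation. acc=(acc<<6)|0x07=0x1C7
Completed: cp=U+01C7 (starts at byte 5)
Byte[7]=6F: 1-byte ASCII. cp=U+006F
Byte[8]=36: 1-byte ASCII. cp=U+0036
Byte[9]=EC: 3-byte lead, need 2 cont bytes. acc=0xC
Byte[10]=B2: continuation. acc=(acc<<6)|0x32=0x332
Byte[11]=90: continuation. acc=(acc<<6)|0x10=0xCC90
Completed: cp=U+CC90 (starts at byte 9)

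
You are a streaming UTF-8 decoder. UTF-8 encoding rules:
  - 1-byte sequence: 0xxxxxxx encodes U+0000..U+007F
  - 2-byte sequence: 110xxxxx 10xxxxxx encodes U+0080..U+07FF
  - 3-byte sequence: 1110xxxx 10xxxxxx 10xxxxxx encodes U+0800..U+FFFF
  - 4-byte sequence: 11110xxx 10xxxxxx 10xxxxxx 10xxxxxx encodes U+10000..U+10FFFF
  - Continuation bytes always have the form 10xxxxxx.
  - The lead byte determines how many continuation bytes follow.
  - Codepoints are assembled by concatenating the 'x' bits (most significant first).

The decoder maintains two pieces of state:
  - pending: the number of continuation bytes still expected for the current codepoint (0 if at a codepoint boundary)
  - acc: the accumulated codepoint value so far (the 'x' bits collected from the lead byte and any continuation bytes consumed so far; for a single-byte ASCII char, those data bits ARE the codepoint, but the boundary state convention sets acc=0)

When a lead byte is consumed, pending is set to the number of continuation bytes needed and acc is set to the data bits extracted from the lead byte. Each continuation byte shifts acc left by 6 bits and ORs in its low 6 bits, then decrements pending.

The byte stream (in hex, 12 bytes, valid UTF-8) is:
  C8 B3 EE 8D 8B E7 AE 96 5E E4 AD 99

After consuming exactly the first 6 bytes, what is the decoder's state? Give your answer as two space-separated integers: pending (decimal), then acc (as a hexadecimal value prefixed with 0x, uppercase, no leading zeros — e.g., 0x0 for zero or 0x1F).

Answer: 2 0x7

Derivation:
Byte[0]=C8: 2-byte lead. pending=1, acc=0x8
Byte[1]=B3: continuation. acc=(acc<<6)|0x33=0x233, pending=0
Byte[2]=EE: 3-byte lead. pending=2, acc=0xE
Byte[3]=8D: continuation. acc=(acc<<6)|0x0D=0x38D, pending=1
Byte[4]=8B: continuation. acc=(acc<<6)|0x0B=0xE34B, pending=0
Byte[5]=E7: 3-byte lead. pending=2, acc=0x7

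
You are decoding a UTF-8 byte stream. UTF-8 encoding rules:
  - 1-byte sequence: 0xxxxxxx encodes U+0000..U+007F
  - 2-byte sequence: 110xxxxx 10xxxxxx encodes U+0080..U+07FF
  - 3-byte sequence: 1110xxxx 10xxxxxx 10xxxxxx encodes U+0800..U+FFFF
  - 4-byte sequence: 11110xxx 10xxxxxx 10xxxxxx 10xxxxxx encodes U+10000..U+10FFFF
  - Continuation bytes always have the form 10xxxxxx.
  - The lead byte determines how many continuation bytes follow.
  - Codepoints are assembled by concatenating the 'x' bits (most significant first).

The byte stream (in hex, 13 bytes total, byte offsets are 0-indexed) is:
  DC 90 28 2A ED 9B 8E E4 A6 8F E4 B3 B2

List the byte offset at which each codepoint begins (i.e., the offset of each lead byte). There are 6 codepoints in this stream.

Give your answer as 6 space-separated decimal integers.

Byte[0]=DC: 2-byte lead, need 1 cont bytes. acc=0x1C
Byte[1]=90: continuation. acc=(acc<<6)|0x10=0x710
Completed: cp=U+0710 (starts at byte 0)
Byte[2]=28: 1-byte ASCII. cp=U+0028
Byte[3]=2A: 1-byte ASCII. cp=U+002A
Byte[4]=ED: 3-byte lead, need 2 cont bytes. acc=0xD
Byte[5]=9B: continuation. acc=(acc<<6)|0x1B=0x35B
Byte[6]=8E: continuation. acc=(acc<<6)|0x0E=0xD6CE
Completed: cp=U+D6CE (starts at byte 4)
Byte[7]=E4: 3-byte lead, need 2 cont bytes. acc=0x4
Byte[8]=A6: continuation. acc=(acc<<6)|0x26=0x126
Byte[9]=8F: continuation. acc=(acc<<6)|0x0F=0x498F
Completed: cp=U+498F (starts at byte 7)
Byte[10]=E4: 3-byte lead, need 2 cont bytes. acc=0x4
Byte[11]=B3: continuation. acc=(acc<<6)|0x33=0x133
Byte[12]=B2: continuation. acc=(acc<<6)|0x32=0x4CF2
Completed: cp=U+4CF2 (starts at byte 10)

Answer: 0 2 3 4 7 10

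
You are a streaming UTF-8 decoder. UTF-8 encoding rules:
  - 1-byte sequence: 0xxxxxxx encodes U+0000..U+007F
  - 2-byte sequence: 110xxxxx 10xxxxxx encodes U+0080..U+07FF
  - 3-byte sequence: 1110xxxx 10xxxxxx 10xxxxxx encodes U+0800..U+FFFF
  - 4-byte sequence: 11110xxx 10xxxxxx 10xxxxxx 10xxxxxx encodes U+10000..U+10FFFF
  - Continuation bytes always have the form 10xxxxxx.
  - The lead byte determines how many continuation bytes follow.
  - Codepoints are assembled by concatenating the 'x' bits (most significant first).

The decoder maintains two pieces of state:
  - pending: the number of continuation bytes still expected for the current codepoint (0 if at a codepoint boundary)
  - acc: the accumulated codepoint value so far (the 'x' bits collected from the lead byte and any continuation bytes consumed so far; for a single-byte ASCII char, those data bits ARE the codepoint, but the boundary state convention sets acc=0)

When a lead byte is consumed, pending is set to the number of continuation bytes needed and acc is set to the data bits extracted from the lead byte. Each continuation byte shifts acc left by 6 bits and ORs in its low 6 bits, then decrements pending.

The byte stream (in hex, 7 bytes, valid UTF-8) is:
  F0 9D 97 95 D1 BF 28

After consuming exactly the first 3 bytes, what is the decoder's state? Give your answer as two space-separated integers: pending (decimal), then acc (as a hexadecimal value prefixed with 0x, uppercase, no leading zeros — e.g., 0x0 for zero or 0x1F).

Answer: 1 0x757

Derivation:
Byte[0]=F0: 4-byte lead. pending=3, acc=0x0
Byte[1]=9D: continuation. acc=(acc<<6)|0x1D=0x1D, pending=2
Byte[2]=97: continuation. acc=(acc<<6)|0x17=0x757, pending=1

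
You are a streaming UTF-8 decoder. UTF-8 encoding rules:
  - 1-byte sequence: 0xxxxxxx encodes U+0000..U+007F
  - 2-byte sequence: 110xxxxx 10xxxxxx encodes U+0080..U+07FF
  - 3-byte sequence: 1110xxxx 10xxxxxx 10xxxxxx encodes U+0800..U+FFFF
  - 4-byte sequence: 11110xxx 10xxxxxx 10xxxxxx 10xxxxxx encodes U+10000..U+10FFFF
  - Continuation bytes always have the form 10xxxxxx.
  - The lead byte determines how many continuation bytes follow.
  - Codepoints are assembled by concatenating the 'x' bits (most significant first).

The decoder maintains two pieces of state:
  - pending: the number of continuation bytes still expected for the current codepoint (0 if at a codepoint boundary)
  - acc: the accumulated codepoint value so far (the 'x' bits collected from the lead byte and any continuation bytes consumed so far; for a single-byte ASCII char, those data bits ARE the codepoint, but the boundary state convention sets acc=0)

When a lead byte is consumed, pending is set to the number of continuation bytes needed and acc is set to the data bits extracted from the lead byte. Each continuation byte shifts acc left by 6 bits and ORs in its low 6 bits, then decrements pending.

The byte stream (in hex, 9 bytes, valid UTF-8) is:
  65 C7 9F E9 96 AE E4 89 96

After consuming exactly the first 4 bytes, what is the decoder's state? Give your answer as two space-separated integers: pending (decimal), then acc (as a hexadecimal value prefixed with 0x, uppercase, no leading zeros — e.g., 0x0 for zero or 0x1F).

Byte[0]=65: 1-byte. pending=0, acc=0x0
Byte[1]=C7: 2-byte lead. pending=1, acc=0x7
Byte[2]=9F: continuation. acc=(acc<<6)|0x1F=0x1DF, pending=0
Byte[3]=E9: 3-byte lead. pending=2, acc=0x9

Answer: 2 0x9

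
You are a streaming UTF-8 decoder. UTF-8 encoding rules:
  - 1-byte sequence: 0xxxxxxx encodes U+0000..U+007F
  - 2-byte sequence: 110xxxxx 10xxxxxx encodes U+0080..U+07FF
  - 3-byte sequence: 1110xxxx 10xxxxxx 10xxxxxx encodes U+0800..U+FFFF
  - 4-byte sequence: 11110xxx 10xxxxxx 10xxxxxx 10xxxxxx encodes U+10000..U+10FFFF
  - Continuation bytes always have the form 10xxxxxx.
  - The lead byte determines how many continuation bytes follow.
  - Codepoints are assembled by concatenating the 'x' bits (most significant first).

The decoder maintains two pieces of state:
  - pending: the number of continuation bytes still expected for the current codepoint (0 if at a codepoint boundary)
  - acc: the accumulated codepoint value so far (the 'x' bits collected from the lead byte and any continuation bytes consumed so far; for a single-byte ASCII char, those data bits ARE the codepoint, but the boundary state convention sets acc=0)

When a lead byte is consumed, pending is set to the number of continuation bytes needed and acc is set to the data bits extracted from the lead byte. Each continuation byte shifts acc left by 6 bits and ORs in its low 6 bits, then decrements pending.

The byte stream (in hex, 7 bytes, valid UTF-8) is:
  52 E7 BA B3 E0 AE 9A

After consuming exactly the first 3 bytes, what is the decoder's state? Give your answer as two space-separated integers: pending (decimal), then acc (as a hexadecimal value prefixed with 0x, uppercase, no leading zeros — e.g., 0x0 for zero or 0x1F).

Byte[0]=52: 1-byte. pending=0, acc=0x0
Byte[1]=E7: 3-byte lead. pending=2, acc=0x7
Byte[2]=BA: continuation. acc=(acc<<6)|0x3A=0x1FA, pending=1

Answer: 1 0x1FA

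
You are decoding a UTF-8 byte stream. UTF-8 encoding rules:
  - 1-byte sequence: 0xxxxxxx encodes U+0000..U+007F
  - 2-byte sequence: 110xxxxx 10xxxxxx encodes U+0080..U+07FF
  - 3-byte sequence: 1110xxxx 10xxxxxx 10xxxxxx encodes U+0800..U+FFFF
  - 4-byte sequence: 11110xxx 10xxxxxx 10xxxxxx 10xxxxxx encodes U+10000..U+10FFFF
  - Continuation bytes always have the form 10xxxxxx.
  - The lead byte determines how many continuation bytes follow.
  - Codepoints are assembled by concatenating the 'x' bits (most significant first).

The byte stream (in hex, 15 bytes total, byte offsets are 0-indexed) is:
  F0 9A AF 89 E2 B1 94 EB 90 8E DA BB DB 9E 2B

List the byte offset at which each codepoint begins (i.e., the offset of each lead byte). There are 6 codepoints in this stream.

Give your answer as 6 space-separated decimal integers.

Byte[0]=F0: 4-byte lead, need 3 cont bytes. acc=0x0
Byte[1]=9A: continuation. acc=(acc<<6)|0x1A=0x1A
Byte[2]=AF: continuation. acc=(acc<<6)|0x2F=0x6AF
Byte[3]=89: continuation. acc=(acc<<6)|0x09=0x1ABC9
Completed: cp=U+1ABC9 (starts at byte 0)
Byte[4]=E2: 3-byte lead, need 2 cont bytes. acc=0x2
Byte[5]=B1: continuation. acc=(acc<<6)|0x31=0xB1
Byte[6]=94: continuation. acc=(acc<<6)|0x14=0x2C54
Completed: cp=U+2C54 (starts at byte 4)
Byte[7]=EB: 3-byte lead, need 2 cont bytes. acc=0xB
Byte[8]=90: continuation. acc=(acc<<6)|0x10=0x2D0
Byte[9]=8E: continuation. acc=(acc<<6)|0x0E=0xB40E
Completed: cp=U+B40E (starts at byte 7)
Byte[10]=DA: 2-byte lead, need 1 cont bytes. acc=0x1A
Byte[11]=BB: continuation. acc=(acc<<6)|0x3B=0x6BB
Completed: cp=U+06BB (starts at byte 10)
Byte[12]=DB: 2-byte lead, need 1 cont bytes. acc=0x1B
Byte[13]=9E: continuation. acc=(acc<<6)|0x1E=0x6DE
Completed: cp=U+06DE (starts at byte 12)
Byte[14]=2B: 1-byte ASCII. cp=U+002B

Answer: 0 4 7 10 12 14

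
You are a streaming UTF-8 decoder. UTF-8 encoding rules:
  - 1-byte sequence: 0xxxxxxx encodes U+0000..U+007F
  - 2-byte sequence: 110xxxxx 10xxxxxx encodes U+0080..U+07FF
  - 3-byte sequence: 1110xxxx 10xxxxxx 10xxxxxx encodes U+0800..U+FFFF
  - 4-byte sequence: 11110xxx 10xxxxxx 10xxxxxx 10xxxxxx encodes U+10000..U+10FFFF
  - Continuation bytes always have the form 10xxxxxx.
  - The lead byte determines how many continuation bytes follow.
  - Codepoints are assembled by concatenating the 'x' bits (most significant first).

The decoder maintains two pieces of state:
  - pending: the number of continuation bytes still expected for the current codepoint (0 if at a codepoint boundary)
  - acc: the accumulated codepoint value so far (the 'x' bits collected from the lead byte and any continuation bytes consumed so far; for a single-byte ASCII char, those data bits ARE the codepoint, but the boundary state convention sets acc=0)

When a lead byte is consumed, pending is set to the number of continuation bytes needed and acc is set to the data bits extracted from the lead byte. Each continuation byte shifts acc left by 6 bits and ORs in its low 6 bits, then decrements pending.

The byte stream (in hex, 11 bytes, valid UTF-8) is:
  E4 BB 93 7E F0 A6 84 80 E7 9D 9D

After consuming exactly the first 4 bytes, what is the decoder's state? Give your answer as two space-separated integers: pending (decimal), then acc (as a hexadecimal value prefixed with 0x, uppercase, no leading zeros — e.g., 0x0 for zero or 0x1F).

Answer: 0 0x0

Derivation:
Byte[0]=E4: 3-byte lead. pending=2, acc=0x4
Byte[1]=BB: continuation. acc=(acc<<6)|0x3B=0x13B, pending=1
Byte[2]=93: continuation. acc=(acc<<6)|0x13=0x4ED3, pending=0
Byte[3]=7E: 1-byte. pending=0, acc=0x0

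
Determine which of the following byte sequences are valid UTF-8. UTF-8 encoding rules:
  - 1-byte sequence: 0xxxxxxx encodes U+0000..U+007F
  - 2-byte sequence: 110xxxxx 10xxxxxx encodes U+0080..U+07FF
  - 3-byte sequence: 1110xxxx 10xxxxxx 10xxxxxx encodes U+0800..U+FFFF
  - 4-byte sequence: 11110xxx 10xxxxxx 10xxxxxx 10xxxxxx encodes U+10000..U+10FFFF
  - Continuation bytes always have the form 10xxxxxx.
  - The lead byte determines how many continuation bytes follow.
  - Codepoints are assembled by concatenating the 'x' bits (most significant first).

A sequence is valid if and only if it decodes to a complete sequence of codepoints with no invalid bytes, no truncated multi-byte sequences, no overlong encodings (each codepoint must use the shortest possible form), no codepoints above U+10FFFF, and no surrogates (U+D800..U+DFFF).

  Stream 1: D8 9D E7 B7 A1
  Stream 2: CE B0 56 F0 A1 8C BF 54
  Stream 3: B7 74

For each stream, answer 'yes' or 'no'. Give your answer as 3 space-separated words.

Answer: yes yes no

Derivation:
Stream 1: decodes cleanly. VALID
Stream 2: decodes cleanly. VALID
Stream 3: error at byte offset 0. INVALID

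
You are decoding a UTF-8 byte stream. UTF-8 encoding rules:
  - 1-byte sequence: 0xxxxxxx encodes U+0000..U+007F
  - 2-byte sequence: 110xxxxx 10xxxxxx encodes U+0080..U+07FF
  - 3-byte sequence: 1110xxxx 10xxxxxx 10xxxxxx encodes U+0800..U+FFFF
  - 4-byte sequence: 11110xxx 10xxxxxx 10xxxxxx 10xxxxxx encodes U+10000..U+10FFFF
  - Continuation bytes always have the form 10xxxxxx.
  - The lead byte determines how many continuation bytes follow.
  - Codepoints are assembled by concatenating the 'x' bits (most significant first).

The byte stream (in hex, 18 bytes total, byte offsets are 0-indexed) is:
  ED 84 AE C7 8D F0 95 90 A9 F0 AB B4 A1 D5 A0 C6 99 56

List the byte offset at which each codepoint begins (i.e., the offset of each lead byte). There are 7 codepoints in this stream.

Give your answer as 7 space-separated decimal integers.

Answer: 0 3 5 9 13 15 17

Derivation:
Byte[0]=ED: 3-byte lead, need 2 cont bytes. acc=0xD
Byte[1]=84: continuation. acc=(acc<<6)|0x04=0x344
Byte[2]=AE: continuation. acc=(acc<<6)|0x2E=0xD12E
Completed: cp=U+D12E (starts at byte 0)
Byte[3]=C7: 2-byte lead, need 1 cont bytes. acc=0x7
Byte[4]=8D: continuation. acc=(acc<<6)|0x0D=0x1CD
Completed: cp=U+01CD (starts at byte 3)
Byte[5]=F0: 4-byte lead, need 3 cont bytes. acc=0x0
Byte[6]=95: continuation. acc=(acc<<6)|0x15=0x15
Byte[7]=90: continuation. acc=(acc<<6)|0x10=0x550
Byte[8]=A9: continuation. acc=(acc<<6)|0x29=0x15429
Completed: cp=U+15429 (starts at byte 5)
Byte[9]=F0: 4-byte lead, need 3 cont bytes. acc=0x0
Byte[10]=AB: continuation. acc=(acc<<6)|0x2B=0x2B
Byte[11]=B4: continuation. acc=(acc<<6)|0x34=0xAF4
Byte[12]=A1: continuation. acc=(acc<<6)|0x21=0x2BD21
Completed: cp=U+2BD21 (starts at byte 9)
Byte[13]=D5: 2-byte lead, need 1 cont bytes. acc=0x15
Byte[14]=A0: continuation. acc=(acc<<6)|0x20=0x560
Completed: cp=U+0560 (starts at byte 13)
Byte[15]=C6: 2-byte lead, need 1 cont bytes. acc=0x6
Byte[16]=99: continuation. acc=(acc<<6)|0x19=0x199
Completed: cp=U+0199 (starts at byte 15)
Byte[17]=56: 1-byte ASCII. cp=U+0056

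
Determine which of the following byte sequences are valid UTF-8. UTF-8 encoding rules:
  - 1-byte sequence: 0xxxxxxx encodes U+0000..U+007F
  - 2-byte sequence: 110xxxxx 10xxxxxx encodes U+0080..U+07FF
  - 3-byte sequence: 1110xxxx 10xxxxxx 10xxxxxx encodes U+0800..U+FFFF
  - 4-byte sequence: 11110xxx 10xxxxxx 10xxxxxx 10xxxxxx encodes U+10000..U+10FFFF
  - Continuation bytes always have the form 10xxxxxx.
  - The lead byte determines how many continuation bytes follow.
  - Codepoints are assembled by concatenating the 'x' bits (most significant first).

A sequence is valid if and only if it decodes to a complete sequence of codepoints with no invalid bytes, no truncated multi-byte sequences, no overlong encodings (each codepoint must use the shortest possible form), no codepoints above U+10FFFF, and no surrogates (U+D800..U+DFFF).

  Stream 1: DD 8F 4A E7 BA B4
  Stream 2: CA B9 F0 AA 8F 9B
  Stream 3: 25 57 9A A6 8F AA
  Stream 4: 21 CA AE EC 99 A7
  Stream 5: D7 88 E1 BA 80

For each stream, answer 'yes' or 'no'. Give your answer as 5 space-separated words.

Stream 1: decodes cleanly. VALID
Stream 2: decodes cleanly. VALID
Stream 3: error at byte offset 2. INVALID
Stream 4: decodes cleanly. VALID
Stream 5: decodes cleanly. VALID

Answer: yes yes no yes yes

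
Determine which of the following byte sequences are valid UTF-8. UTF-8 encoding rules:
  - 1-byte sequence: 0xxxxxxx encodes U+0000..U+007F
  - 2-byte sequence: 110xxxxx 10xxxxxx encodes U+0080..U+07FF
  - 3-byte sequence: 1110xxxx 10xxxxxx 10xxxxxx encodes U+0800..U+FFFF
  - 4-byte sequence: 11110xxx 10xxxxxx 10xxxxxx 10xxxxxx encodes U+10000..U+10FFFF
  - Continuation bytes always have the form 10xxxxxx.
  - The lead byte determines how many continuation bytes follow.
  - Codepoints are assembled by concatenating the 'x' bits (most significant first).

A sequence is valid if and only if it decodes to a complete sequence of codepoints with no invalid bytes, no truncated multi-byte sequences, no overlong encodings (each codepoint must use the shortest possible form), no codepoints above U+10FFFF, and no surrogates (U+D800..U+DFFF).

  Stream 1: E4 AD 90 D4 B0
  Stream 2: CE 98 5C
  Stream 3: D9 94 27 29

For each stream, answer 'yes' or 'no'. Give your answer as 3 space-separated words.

Answer: yes yes yes

Derivation:
Stream 1: decodes cleanly. VALID
Stream 2: decodes cleanly. VALID
Stream 3: decodes cleanly. VALID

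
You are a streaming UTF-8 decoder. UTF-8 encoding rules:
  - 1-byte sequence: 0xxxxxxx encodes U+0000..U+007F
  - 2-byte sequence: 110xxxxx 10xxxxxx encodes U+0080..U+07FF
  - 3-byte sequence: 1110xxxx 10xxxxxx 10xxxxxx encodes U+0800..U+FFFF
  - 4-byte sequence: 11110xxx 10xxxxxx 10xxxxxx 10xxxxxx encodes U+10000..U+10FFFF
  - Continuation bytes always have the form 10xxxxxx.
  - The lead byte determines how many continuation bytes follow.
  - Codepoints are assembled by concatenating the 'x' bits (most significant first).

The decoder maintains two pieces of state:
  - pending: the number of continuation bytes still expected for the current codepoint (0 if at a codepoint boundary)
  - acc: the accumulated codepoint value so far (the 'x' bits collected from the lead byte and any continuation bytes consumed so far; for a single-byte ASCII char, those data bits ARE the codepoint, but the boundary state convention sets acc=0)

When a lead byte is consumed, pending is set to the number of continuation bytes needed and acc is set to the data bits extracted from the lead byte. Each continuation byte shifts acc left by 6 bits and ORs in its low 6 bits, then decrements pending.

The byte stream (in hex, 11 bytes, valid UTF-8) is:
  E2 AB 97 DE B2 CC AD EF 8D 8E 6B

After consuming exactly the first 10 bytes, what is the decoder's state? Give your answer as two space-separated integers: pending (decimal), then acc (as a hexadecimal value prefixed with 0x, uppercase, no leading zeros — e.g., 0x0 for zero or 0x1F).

Byte[0]=E2: 3-byte lead. pending=2, acc=0x2
Byte[1]=AB: continuation. acc=(acc<<6)|0x2B=0xAB, pending=1
Byte[2]=97: continuation. acc=(acc<<6)|0x17=0x2AD7, pending=0
Byte[3]=DE: 2-byte lead. pending=1, acc=0x1E
Byte[4]=B2: continuation. acc=(acc<<6)|0x32=0x7B2, pending=0
Byte[5]=CC: 2-byte lead. pending=1, acc=0xC
Byte[6]=AD: continuation. acc=(acc<<6)|0x2D=0x32D, pending=0
Byte[7]=EF: 3-byte lead. pending=2, acc=0xF
Byte[8]=8D: continuation. acc=(acc<<6)|0x0D=0x3CD, pending=1
Byte[9]=8E: continuation. acc=(acc<<6)|0x0E=0xF34E, pending=0

Answer: 0 0xF34E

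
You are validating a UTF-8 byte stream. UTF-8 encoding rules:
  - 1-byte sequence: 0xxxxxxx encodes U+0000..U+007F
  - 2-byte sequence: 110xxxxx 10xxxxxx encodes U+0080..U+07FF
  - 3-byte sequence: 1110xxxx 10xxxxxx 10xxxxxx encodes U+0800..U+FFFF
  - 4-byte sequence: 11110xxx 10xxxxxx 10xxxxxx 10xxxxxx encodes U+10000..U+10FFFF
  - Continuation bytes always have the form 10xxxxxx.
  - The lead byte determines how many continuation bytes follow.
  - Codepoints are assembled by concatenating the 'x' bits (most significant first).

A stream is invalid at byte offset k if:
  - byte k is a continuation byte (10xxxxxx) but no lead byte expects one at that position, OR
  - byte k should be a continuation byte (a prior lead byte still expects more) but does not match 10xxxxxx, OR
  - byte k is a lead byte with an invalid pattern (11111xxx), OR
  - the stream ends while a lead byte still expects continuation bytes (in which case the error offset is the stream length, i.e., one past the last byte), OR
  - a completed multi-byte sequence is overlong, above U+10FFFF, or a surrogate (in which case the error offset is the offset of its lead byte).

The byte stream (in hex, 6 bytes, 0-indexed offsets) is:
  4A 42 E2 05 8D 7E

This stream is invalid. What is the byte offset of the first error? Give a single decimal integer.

Byte[0]=4A: 1-byte ASCII. cp=U+004A
Byte[1]=42: 1-byte ASCII. cp=U+0042
Byte[2]=E2: 3-byte lead, need 2 cont bytes. acc=0x2
Byte[3]=05: expected 10xxxxxx continuation. INVALID

Answer: 3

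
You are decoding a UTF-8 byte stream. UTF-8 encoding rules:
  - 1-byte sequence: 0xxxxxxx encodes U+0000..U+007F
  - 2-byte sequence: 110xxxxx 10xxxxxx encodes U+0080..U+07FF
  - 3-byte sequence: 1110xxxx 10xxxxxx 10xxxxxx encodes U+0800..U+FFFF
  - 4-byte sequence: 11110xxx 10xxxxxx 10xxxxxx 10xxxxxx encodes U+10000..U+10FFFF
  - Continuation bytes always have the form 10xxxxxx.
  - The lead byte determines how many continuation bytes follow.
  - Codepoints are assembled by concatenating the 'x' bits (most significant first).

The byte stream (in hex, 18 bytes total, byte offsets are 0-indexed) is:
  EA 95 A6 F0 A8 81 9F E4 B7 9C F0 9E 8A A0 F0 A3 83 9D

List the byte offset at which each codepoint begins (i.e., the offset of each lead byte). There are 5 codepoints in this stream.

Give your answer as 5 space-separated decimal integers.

Answer: 0 3 7 10 14

Derivation:
Byte[0]=EA: 3-byte lead, need 2 cont bytes. acc=0xA
Byte[1]=95: continuation. acc=(acc<<6)|0x15=0x295
Byte[2]=A6: continuation. acc=(acc<<6)|0x26=0xA566
Completed: cp=U+A566 (starts at byte 0)
Byte[3]=F0: 4-byte lead, need 3 cont bytes. acc=0x0
Byte[4]=A8: continuation. acc=(acc<<6)|0x28=0x28
Byte[5]=81: continuation. acc=(acc<<6)|0x01=0xA01
Byte[6]=9F: continuation. acc=(acc<<6)|0x1F=0x2805F
Completed: cp=U+2805F (starts at byte 3)
Byte[7]=E4: 3-byte lead, need 2 cont bytes. acc=0x4
Byte[8]=B7: continuation. acc=(acc<<6)|0x37=0x137
Byte[9]=9C: continuation. acc=(acc<<6)|0x1C=0x4DDC
Completed: cp=U+4DDC (starts at byte 7)
Byte[10]=F0: 4-byte lead, need 3 cont bytes. acc=0x0
Byte[11]=9E: continuation. acc=(acc<<6)|0x1E=0x1E
Byte[12]=8A: continuation. acc=(acc<<6)|0x0A=0x78A
Byte[13]=A0: continuation. acc=(acc<<6)|0x20=0x1E2A0
Completed: cp=U+1E2A0 (starts at byte 10)
Byte[14]=F0: 4-byte lead, need 3 cont bytes. acc=0x0
Byte[15]=A3: continuation. acc=(acc<<6)|0x23=0x23
Byte[16]=83: continuation. acc=(acc<<6)|0x03=0x8C3
Byte[17]=9D: continuation. acc=(acc<<6)|0x1D=0x230DD
Completed: cp=U+230DD (starts at byte 14)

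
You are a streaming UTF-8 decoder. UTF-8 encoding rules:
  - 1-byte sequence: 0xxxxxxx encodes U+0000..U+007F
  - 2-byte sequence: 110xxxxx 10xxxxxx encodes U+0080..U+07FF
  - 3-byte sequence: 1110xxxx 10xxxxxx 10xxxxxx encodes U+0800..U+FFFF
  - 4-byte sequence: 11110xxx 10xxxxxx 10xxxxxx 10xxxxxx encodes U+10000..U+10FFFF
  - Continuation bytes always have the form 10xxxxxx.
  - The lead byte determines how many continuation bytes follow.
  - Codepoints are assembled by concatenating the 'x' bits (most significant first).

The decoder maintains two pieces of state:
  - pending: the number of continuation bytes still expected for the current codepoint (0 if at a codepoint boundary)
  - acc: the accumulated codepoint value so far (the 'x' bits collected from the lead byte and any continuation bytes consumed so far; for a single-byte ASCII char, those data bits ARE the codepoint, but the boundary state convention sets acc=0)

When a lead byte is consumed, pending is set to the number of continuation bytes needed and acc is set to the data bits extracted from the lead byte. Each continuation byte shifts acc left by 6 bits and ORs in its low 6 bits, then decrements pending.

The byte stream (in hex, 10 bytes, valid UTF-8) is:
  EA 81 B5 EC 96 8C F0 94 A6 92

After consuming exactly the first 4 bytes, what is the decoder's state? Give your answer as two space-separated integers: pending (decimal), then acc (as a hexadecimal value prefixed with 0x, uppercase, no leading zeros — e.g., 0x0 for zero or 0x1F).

Answer: 2 0xC

Derivation:
Byte[0]=EA: 3-byte lead. pending=2, acc=0xA
Byte[1]=81: continuation. acc=(acc<<6)|0x01=0x281, pending=1
Byte[2]=B5: continuation. acc=(acc<<6)|0x35=0xA075, pending=0
Byte[3]=EC: 3-byte lead. pending=2, acc=0xC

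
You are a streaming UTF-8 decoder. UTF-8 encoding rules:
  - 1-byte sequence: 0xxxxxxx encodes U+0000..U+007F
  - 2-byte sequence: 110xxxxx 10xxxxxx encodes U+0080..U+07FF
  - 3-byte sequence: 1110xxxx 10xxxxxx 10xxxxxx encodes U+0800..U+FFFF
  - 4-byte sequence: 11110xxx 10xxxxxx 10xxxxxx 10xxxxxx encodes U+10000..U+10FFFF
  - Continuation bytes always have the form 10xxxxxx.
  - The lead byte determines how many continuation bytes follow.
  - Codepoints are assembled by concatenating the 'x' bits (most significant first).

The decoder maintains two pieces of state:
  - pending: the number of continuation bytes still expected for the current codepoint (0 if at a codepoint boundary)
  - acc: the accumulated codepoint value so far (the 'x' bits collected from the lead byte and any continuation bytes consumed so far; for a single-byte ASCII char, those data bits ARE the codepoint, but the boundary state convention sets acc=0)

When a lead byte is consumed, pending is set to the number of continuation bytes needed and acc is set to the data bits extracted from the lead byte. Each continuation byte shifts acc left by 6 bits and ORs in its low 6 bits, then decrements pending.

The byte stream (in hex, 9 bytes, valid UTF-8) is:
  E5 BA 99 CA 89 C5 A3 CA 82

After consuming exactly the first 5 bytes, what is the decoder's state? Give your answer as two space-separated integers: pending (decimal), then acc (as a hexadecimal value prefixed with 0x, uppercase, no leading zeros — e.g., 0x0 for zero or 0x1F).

Answer: 0 0x289

Derivation:
Byte[0]=E5: 3-byte lead. pending=2, acc=0x5
Byte[1]=BA: continuation. acc=(acc<<6)|0x3A=0x17A, pending=1
Byte[2]=99: continuation. acc=(acc<<6)|0x19=0x5E99, pending=0
Byte[3]=CA: 2-byte lead. pending=1, acc=0xA
Byte[4]=89: continuation. acc=(acc<<6)|0x09=0x289, pending=0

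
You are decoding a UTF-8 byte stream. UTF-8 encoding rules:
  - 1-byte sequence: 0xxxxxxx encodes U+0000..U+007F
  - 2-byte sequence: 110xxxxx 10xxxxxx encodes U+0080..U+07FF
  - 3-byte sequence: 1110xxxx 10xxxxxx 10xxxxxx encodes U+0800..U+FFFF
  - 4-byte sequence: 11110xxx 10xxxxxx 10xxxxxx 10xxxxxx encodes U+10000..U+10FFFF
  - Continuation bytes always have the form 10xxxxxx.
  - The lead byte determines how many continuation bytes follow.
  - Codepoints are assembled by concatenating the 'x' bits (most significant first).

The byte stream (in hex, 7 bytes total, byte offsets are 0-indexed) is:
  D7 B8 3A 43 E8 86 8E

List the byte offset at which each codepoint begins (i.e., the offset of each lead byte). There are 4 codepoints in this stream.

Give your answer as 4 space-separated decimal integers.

Answer: 0 2 3 4

Derivation:
Byte[0]=D7: 2-byte lead, need 1 cont bytes. acc=0x17
Byte[1]=B8: continuation. acc=(acc<<6)|0x38=0x5F8
Completed: cp=U+05F8 (starts at byte 0)
Byte[2]=3A: 1-byte ASCII. cp=U+003A
Byte[3]=43: 1-byte ASCII. cp=U+0043
Byte[4]=E8: 3-byte lead, need 2 cont bytes. acc=0x8
Byte[5]=86: continuation. acc=(acc<<6)|0x06=0x206
Byte[6]=8E: continuation. acc=(acc<<6)|0x0E=0x818E
Completed: cp=U+818E (starts at byte 4)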